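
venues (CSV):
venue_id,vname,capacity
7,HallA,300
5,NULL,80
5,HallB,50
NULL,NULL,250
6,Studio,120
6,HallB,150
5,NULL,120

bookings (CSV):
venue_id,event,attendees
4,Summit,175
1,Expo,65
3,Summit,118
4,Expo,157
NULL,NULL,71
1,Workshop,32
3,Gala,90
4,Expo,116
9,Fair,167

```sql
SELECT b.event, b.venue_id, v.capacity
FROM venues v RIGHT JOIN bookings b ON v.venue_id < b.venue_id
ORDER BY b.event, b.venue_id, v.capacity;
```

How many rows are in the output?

14

RIGHT JOIN keeps every row from `bookings`; unmatched rows get NULL for `venues`'s columns.
Matching on v.venue_id < b.venue_id. A NULL in a compared column never satisfies the condition.
Matched pairs: 6; unmatched b rows kept: 8.
Total: 6 matched + 8 padded = 14 rows.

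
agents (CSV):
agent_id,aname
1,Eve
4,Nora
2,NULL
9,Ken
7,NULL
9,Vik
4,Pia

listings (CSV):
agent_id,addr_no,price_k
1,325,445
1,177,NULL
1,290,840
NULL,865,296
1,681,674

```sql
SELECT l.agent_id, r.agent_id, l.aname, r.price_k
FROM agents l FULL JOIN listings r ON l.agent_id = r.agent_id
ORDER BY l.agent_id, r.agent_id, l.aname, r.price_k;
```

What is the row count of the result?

11

FULL OUTER JOIN keeps every row from both sides; unmatched rows get NULL for the other side's columns.
Matching on l.agent_id = r.agent_id. A NULL in a compared column never satisfies the condition.
Matched pairs: 4; unmatched l rows kept: 6; unmatched r rows kept: 1.
Total: 4 matched + 7 padded = 11 rows.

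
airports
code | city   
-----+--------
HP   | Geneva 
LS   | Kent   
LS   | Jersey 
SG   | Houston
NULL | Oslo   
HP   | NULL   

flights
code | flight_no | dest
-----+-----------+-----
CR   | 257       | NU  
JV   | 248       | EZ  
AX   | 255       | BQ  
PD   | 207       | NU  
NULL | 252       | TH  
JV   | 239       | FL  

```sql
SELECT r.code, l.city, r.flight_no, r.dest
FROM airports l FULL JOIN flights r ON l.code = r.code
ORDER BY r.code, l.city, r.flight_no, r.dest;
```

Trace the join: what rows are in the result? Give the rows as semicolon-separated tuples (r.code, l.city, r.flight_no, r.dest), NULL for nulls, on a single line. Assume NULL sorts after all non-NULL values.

FULL OUTER JOIN keeps every row from both sides; unmatched rows get NULL for the other side's columns.
Matching on l.code = r.code. A NULL in a compared column never satisfies the condition.
- l row (code=HP): no match → kept, r columns NULL.
- l row (code=LS): no match → kept, r columns NULL.
- l row (code=LS): no match → kept, r columns NULL.
- l row (code=SG): no match → kept, r columns NULL.
- l row (code=NULL): no match → kept, r columns NULL.
- l row (code=HP): no match → kept, r columns NULL.
- plus 6 unmatched r row(s), each kept with NULL l columns.

(AX, NULL, 255, BQ); (CR, NULL, 257, NU); (JV, NULL, 239, FL); (JV, NULL, 248, EZ); (PD, NULL, 207, NU); (NULL, Geneva, NULL, NULL); (NULL, Houston, NULL, NULL); (NULL, Jersey, NULL, NULL); (NULL, Kent, NULL, NULL); (NULL, Oslo, NULL, NULL); (NULL, NULL, 252, TH); (NULL, NULL, NULL, NULL)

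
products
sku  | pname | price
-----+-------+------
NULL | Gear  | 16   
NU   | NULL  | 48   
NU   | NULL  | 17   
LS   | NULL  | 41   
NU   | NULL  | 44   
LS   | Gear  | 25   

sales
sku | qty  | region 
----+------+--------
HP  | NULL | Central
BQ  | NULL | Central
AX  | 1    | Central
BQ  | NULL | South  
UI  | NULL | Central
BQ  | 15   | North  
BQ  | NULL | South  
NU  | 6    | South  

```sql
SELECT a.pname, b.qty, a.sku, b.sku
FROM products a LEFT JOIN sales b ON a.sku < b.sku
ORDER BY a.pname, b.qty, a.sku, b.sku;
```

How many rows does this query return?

8

LEFT JOIN keeps every row from `products`; unmatched rows get NULL for `sales`'s columns.
Matching on a.sku < b.sku. A NULL in a compared column never satisfies the condition.
- a (sku=NULL) has no partner → padded with NULL.
- a (sku=NU) pairs with 1 row(s) of b.
- a (sku=NU) pairs with 1 row(s) of b.
- a (sku=LS) pairs with 2 row(s) of b.
- a (sku=NU) pairs with 1 row(s) of b.
- a (sku=LS) pairs with 2 row(s) of b.
Total: 7 matched + 1 padded = 8 rows.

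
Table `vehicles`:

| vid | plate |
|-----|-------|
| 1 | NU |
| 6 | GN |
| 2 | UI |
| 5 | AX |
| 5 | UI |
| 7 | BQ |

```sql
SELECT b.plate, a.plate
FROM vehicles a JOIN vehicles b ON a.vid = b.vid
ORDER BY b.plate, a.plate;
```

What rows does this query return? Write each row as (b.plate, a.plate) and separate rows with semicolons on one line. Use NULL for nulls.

(AX, AX); (AX, UI); (BQ, BQ); (GN, GN); (NU, NU); (UI, AX); (UI, UI); (UI, UI)

INNER JOIN keeps only pairs where the ON condition holds.
Matching on a.vid = b.vid.
Matched pairs: 8.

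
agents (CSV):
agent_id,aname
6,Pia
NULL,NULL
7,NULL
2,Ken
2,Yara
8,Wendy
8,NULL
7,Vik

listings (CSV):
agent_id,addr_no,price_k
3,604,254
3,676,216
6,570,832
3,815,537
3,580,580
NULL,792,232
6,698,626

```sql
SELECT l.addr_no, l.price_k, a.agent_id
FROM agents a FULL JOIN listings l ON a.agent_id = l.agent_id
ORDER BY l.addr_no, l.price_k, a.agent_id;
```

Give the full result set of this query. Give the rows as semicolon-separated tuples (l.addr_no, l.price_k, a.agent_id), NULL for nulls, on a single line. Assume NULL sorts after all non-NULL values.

(570, 832, 6); (580, 580, NULL); (604, 254, NULL); (676, 216, NULL); (698, 626, 6); (792, 232, NULL); (815, 537, NULL); (NULL, NULL, 2); (NULL, NULL, 2); (NULL, NULL, 7); (NULL, NULL, 7); (NULL, NULL, 8); (NULL, NULL, 8); (NULL, NULL, NULL)

FULL OUTER JOIN keeps every row from both sides; unmatched rows get NULL for the other side's columns.
Matching on a.agent_id = l.agent_id. A NULL in a compared column never satisfies the condition.
- a (agent_id=6) pairs with 2 row(s) of l.
- a (agent_id=NULL) has no partner → padded with NULL.
- a (agent_id=7) has no partner → padded with NULL.
- a (agent_id=2) has no partner → padded with NULL.
- a (agent_id=2) has no partner → padded with NULL.
- a (agent_id=8) has no partner → padded with NULL.
- a (agent_id=8) has no partner → padded with NULL.
- a (agent_id=7) has no partner → padded with NULL.
- plus 5 unmatched l row(s), each kept with NULL a columns.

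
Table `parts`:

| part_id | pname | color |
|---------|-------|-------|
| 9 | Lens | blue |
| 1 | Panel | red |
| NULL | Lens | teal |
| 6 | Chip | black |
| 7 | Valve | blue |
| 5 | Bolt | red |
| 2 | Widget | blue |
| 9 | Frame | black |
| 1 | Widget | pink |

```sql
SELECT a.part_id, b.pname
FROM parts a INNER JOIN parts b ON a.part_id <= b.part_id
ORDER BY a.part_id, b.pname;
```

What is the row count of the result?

38

INNER JOIN keeps only pairs where the ON condition holds.
Matching on a.part_id <= b.part_id. A NULL in a compared column never satisfies the condition.
Matched pairs: 38.
Total: 38 rows.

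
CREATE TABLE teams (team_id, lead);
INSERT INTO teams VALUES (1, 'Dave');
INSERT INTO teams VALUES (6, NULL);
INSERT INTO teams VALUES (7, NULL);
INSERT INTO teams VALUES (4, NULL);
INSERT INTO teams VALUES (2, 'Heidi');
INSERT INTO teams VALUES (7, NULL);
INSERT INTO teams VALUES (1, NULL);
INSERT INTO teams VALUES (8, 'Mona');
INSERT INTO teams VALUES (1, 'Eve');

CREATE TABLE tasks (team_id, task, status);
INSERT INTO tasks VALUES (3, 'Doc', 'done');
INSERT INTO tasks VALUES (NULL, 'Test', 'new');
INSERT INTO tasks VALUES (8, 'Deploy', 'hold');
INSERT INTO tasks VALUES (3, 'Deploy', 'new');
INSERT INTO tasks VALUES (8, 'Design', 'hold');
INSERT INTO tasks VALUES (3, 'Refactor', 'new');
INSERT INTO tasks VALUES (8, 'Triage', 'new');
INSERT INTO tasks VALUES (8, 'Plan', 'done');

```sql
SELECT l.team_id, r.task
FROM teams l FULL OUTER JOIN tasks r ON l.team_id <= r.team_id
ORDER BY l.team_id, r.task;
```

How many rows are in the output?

FULL OUTER JOIN keeps every row from both sides; unmatched rows get NULL for the other side's columns.
Matching on l.team_id <= r.team_id. A NULL in a compared column never satisfies the condition.
- l row (team_id=1): matches 7 r row(s) → 7 output row(s).
- l row (team_id=6): matches 4 r row(s) → 4 output row(s).
- l row (team_id=7): matches 4 r row(s) → 4 output row(s).
- l row (team_id=4): matches 4 r row(s) → 4 output row(s).
- l row (team_id=2): matches 7 r row(s) → 7 output row(s).
- l row (team_id=7): matches 4 r row(s) → 4 output row(s).
- l row (team_id=1): matches 7 r row(s) → 7 output row(s).
- l row (team_id=8): matches 4 r row(s) → 4 output row(s).
- l row (team_id=1): matches 7 r row(s) → 7 output row(s).
- 1 r row(s) had no l match → kept, l columns NULL.
Total: 48 matched + 1 padded = 49 rows.

49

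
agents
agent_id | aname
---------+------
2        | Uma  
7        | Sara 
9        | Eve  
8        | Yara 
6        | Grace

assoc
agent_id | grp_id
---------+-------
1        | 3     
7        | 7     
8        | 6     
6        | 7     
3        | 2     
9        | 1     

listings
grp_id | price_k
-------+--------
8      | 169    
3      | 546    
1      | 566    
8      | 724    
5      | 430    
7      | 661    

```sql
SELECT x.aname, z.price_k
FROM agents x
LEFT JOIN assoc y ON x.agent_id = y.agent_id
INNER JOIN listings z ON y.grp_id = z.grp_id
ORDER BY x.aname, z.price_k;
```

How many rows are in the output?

Step 1 — x LEFT JOIN y on agent_id → 5 row(s).
Then INNER JOIN `listings z` on grp_id: keep only rows whose y.grp_id appears in z.
Result: 3 row(s).

3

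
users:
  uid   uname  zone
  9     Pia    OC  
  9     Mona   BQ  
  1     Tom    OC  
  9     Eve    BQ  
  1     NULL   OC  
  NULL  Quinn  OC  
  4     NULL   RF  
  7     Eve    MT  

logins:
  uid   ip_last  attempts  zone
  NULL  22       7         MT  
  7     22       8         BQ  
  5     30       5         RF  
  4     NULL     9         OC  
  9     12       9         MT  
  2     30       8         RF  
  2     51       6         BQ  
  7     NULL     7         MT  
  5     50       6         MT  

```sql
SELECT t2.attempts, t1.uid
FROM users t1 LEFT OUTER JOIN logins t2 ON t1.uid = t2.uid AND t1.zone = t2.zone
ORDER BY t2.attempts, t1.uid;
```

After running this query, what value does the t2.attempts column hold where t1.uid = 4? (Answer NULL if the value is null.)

LEFT JOIN keeps every row from `users`; unmatched rows get NULL for `logins`'s columns.
Matching on t1.uid = t2.uid AND t1.zone = t2.zone. A NULL in a compared column never satisfies the condition.
- t1[0] uid=9, zone=OC → no match; kept with NULLs on the t2 side.
- t1[1] uid=9, zone=BQ → no match; kept with NULLs on the t2 side.
- t1[2] uid=1, zone=OC → no match; kept with NULLs on the t2 side.
- t1[3] uid=9, zone=BQ → no match; kept with NULLs on the t2 side.
- t1[4] uid=1, zone=OC → no match; kept with NULLs on the t2 side.
- t1[5] uid=NULL, zone=OC → no match; kept with NULLs on the t2 side.
- t1[6] uid=4, zone=RF → no match; kept with NULLs on the t2 side.
- t1[7] uid=7, zone=MT → 1 match(es) in t2 → 1 row(s).

NULL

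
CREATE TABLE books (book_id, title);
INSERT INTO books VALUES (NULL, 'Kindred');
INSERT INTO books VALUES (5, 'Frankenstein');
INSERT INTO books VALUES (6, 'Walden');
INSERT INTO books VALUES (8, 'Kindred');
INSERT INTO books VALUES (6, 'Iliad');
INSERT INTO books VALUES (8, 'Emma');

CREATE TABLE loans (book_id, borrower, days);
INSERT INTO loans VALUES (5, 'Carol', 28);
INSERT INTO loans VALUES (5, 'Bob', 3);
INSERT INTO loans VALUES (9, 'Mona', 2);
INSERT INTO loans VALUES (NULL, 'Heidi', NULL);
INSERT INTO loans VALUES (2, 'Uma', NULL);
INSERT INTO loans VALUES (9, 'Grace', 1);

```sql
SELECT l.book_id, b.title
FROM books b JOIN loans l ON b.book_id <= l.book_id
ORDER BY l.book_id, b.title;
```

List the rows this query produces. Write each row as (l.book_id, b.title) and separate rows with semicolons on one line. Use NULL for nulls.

INNER JOIN keeps only pairs where the ON condition holds.
Matching on b.book_id <= l.book_id. A NULL in a compared column never satisfies the condition.
- b[0] book_id=NULL → no match; dropped.
- b[1] book_id=5 → 4 match(es) in l → 4 row(s).
- b[2] book_id=6 → 2 match(es) in l → 2 row(s).
- b[3] book_id=8 → 2 match(es) in l → 2 row(s).
- b[4] book_id=6 → 2 match(es) in l → 2 row(s).
- b[5] book_id=8 → 2 match(es) in l → 2 row(s).

(5, Frankenstein); (5, Frankenstein); (9, Emma); (9, Emma); (9, Frankenstein); (9, Frankenstein); (9, Iliad); (9, Iliad); (9, Kindred); (9, Kindred); (9, Walden); (9, Walden)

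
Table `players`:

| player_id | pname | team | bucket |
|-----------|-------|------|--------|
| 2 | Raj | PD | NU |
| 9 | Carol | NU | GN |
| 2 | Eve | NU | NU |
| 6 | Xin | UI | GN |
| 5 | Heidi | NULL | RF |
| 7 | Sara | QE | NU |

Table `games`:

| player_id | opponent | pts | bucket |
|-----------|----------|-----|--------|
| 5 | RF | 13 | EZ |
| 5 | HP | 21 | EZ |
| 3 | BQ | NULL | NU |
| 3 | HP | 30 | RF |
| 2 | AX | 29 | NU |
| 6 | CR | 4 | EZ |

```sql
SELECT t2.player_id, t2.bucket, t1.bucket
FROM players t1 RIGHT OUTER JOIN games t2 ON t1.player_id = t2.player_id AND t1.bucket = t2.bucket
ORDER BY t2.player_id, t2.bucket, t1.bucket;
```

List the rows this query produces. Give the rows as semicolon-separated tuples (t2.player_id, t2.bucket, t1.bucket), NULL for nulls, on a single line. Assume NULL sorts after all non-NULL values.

RIGHT JOIN keeps every row from `games`; unmatched rows get NULL for `players`'s columns.
Matching on t1.player_id = t2.player_id AND t1.bucket = t2.bucket.
Matched pairs: 2; unmatched t2 rows kept: 5.

(2, NU, NU); (2, NU, NU); (3, NU, NULL); (3, RF, NULL); (5, EZ, NULL); (5, EZ, NULL); (6, EZ, NULL)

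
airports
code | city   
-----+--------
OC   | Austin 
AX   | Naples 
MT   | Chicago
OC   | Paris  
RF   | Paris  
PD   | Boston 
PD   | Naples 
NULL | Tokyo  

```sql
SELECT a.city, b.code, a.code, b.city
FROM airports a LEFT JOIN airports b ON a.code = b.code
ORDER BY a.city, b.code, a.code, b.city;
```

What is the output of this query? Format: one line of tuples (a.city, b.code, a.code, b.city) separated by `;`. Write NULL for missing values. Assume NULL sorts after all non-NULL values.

(Austin, OC, OC, Austin); (Austin, OC, OC, Paris); (Boston, PD, PD, Boston); (Boston, PD, PD, Naples); (Chicago, MT, MT, Chicago); (Naples, AX, AX, Naples); (Naples, PD, PD, Boston); (Naples, PD, PD, Naples); (Paris, OC, OC, Austin); (Paris, OC, OC, Paris); (Paris, RF, RF, Paris); (Tokyo, NULL, NULL, NULL)

LEFT JOIN keeps every row from `airports a`; unmatched rows get NULL for `airports b`'s columns.
Matching on a.code = b.code. A NULL in a compared column never satisfies the condition.
Matched pairs: 11; unmatched a rows kept: 1.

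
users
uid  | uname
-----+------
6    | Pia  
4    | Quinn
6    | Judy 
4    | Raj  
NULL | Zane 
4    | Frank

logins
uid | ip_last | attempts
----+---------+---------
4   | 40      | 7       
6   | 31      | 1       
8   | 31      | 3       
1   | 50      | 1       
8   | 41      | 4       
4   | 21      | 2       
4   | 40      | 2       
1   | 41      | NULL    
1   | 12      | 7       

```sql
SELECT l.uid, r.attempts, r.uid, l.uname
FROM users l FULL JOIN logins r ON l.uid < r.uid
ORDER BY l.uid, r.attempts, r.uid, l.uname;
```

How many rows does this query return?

20

FULL OUTER JOIN keeps every row from both sides; unmatched rows get NULL for the other side's columns.
Matching on l.uid < r.uid. A NULL in a compared column never satisfies the condition.
Matched pairs: 13; unmatched l rows kept: 1; unmatched r rows kept: 6.
Total: 13 matched + 7 padded = 20 rows.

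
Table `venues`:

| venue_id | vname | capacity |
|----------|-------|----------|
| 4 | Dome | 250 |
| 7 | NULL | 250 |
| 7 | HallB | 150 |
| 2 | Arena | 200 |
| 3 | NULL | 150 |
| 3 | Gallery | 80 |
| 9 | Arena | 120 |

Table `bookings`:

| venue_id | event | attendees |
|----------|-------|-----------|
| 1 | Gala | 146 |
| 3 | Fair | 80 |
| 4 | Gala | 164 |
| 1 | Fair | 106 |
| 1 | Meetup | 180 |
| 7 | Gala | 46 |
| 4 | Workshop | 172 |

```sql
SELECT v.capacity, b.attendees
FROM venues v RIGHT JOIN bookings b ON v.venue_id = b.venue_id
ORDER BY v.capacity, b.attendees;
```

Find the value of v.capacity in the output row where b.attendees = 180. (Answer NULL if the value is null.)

NULL

RIGHT JOIN keeps every row from `bookings`; unmatched rows get NULL for `venues`'s columns.
Matching on v.venue_id = b.venue_id.
- venue_id=4: 2 matching b row(s), so 2 row(s) emitted.
- venue_id=7: 1 matching b row(s), so 1 row(s) emitted.
- venue_id=7: 1 matching b row(s), so 1 row(s) emitted.
- venue_id=2: no matching b row.
- venue_id=3: 1 matching b row(s), so 1 row(s) emitted.
- venue_id=3: 1 matching b row(s), so 1 row(s) emitted.
- venue_id=9: no matching b row.
- 3 b row(s) had no v match → kept, v columns NULL.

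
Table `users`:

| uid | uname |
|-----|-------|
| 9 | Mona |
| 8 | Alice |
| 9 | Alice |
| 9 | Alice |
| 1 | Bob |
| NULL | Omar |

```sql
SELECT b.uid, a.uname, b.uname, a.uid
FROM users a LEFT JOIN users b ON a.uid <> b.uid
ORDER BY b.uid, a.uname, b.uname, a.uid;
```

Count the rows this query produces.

15

LEFT JOIN keeps every row from `users a`; unmatched rows get NULL for `users b`'s columns.
Matching on a.uid <> b.uid. A NULL in a compared column never satisfies the condition.
- uid=9: 2 matching b row(s), so 2 row(s) emitted.
- uid=8: 4 matching b row(s), so 4 row(s) emitted.
- uid=9: 2 matching b row(s), so 2 row(s) emitted.
- uid=9: 2 matching b row(s), so 2 row(s) emitted.
- uid=1: 4 matching b row(s), so 4 row(s) emitted.
- uid=NULL: no b row matches, row kept with b columns NULL.
Total: 14 matched + 1 padded = 15 rows.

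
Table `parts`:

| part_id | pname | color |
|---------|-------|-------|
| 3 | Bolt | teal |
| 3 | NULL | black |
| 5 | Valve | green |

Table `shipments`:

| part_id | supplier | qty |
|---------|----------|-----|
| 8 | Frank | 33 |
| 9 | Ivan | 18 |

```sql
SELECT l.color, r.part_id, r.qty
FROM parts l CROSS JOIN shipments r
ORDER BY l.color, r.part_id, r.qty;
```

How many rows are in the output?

6

CROSS JOIN pairs every row of `parts` with every row of `shipments`: 3 × 2 = 6 rows.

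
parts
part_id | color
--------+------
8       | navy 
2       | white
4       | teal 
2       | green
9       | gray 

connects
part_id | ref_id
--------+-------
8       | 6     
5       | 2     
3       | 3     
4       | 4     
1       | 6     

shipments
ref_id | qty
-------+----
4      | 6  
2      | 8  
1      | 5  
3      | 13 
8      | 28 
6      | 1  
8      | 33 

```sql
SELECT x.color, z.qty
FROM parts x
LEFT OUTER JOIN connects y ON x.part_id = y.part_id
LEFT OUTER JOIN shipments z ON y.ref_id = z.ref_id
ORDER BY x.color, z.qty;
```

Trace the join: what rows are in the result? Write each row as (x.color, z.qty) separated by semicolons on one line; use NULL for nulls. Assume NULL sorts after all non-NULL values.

Joins associate left-to-right: parts LEFT JOIN connects on part_id gives 5 intermediate row(s).
Then LEFT JOIN `shipments z` on ref_id: each of those 5 rows is kept; rows whose y.ref_id has no match in z get NULL for z's columns.

(gray, NULL); (green, NULL); (navy, 1); (teal, 6); (white, NULL)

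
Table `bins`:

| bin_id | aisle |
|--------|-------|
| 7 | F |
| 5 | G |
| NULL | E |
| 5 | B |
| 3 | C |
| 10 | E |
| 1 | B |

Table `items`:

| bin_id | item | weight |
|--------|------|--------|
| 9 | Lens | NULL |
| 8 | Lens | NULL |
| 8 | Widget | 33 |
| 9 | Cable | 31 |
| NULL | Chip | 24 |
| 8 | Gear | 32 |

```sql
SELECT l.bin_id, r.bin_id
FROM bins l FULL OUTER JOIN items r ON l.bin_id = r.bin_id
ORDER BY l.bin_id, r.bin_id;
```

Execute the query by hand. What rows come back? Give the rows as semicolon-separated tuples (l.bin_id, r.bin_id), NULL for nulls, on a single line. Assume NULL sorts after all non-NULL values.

FULL OUTER JOIN keeps every row from both sides; unmatched rows get NULL for the other side's columns.
Matching on l.bin_id = r.bin_id. A NULL in a compared column never satisfies the condition.
- l[0] bin_id=7 → no match; kept with NULLs on the r side.
- l[1] bin_id=5 → no match; kept with NULLs on the r side.
- l[2] bin_id=NULL → no match; kept with NULLs on the r side.
- l[3] bin_id=5 → no match; kept with NULLs on the r side.
- l[4] bin_id=3 → no match; kept with NULLs on the r side.
- l[5] bin_id=10 → no match; kept with NULLs on the r side.
- l[6] bin_id=1 → no match; kept with NULLs on the r side.
- plus 6 unmatched r row(s), each kept with NULL l columns.

(1, NULL); (3, NULL); (5, NULL); (5, NULL); (7, NULL); (10, NULL); (NULL, 8); (NULL, 8); (NULL, 8); (NULL, 9); (NULL, 9); (NULL, NULL); (NULL, NULL)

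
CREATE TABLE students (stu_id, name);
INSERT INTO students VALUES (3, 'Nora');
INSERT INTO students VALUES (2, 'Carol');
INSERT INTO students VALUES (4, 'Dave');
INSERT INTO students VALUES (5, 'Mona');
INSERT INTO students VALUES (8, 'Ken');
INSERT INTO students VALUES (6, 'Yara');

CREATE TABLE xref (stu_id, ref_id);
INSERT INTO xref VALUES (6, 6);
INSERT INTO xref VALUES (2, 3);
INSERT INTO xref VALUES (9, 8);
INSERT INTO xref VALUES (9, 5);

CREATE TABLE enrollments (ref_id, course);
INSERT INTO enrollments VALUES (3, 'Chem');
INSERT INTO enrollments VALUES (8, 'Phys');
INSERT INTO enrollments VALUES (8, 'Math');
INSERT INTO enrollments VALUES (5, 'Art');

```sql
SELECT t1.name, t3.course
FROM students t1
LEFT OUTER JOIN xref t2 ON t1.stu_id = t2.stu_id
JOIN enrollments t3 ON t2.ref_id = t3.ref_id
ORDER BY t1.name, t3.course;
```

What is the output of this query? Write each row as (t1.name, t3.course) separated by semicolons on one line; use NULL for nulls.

Evaluate left to right. First `students t1 LEFT JOIN xref t2` on stu_id: 6 row(s).
Then INNER JOIN `enrollments t3` on ref_id: keep only rows whose t2.ref_id appears in t3.

(Carol, Chem)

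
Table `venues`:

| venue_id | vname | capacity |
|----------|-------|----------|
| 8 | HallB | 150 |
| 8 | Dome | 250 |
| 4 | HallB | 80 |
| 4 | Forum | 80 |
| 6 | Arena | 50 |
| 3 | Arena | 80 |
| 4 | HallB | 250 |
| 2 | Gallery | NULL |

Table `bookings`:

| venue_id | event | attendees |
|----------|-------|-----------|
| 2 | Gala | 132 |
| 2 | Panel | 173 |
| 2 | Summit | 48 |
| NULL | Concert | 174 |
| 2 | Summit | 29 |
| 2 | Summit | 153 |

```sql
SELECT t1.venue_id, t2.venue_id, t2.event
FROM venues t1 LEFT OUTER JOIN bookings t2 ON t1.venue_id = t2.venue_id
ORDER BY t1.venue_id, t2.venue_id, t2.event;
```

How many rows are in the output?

12

LEFT JOIN keeps every row from `venues`; unmatched rows get NULL for `bookings`'s columns.
Matching on t1.venue_id = t2.venue_id. A NULL in a compared column never satisfies the condition.
- t1 row (venue_id=8): no match → kept, t2 columns NULL.
- t1 row (venue_id=8): no match → kept, t2 columns NULL.
- t1 row (venue_id=4): no match → kept, t2 columns NULL.
- t1 row (venue_id=4): no match → kept, t2 columns NULL.
- t1 row (venue_id=6): no match → kept, t2 columns NULL.
- t1 row (venue_id=3): no match → kept, t2 columns NULL.
- t1 row (venue_id=4): no match → kept, t2 columns NULL.
- t1 row (venue_id=2): matches 5 t2 row(s) → 5 output row(s).
Total: 5 matched + 7 padded = 12 rows.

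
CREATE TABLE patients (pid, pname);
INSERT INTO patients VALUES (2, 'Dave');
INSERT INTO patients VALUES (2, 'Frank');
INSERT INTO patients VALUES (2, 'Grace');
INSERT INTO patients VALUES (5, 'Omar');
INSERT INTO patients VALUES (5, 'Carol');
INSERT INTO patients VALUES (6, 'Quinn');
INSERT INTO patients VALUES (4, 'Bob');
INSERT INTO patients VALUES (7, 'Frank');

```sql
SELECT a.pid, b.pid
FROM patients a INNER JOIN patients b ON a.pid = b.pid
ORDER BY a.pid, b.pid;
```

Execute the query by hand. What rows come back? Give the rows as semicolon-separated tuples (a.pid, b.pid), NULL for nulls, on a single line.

(2, 2); (2, 2); (2, 2); (2, 2); (2, 2); (2, 2); (2, 2); (2, 2); (2, 2); (4, 4); (5, 5); (5, 5); (5, 5); (5, 5); (6, 6); (7, 7)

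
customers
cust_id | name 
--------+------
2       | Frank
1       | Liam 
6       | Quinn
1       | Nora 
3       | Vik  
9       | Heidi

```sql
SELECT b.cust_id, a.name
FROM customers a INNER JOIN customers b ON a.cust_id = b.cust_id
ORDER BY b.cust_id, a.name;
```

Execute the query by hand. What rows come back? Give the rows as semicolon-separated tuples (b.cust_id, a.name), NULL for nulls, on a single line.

(1, Liam); (1, Liam); (1, Nora); (1, Nora); (2, Frank); (3, Vik); (6, Quinn); (9, Heidi)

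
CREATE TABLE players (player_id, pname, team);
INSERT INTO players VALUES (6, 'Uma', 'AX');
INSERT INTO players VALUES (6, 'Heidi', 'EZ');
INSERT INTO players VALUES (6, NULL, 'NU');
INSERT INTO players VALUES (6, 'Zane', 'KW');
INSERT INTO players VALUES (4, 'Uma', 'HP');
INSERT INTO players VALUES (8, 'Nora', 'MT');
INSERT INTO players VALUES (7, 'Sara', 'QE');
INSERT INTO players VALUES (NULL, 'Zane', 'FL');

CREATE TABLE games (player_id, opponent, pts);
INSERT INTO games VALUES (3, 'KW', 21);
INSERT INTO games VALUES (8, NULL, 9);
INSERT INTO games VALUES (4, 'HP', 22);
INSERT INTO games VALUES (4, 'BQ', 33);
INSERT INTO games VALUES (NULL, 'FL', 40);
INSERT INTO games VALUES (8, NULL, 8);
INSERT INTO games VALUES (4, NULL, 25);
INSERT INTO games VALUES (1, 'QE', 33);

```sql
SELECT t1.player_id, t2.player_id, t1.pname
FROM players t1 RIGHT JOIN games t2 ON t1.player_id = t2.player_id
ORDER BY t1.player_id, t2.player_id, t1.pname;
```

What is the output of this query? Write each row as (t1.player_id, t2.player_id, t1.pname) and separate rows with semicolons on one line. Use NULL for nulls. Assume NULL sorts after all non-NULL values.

RIGHT JOIN keeps every row from `games`; unmatched rows get NULL for `players`'s columns.
Matching on t1.player_id = t2.player_id. A NULL in a compared column never satisfies the condition.
- t1[0] player_id=6 → no match.
- t1[1] player_id=6 → no match.
- t1[2] player_id=6 → no match.
- t1[3] player_id=6 → no match.
- t1[4] player_id=4 → 3 match(es) in t2 → 3 row(s).
- t1[5] player_id=8 → 2 match(es) in t2 → 2 row(s).
- t1[6] player_id=7 → no match.
- t1[7] player_id=NULL → no match.
- plus 3 unmatched t2 row(s), each kept with NULL t1 columns.
After projecting and ordering:
t1.player_id | t2.player_id | t1.pname
4 | 4 | Uma
4 | 4 | Uma
4 | 4 | Uma
8 | 8 | Nora
8 | 8 | Nora
NULL | 1 | NULL
NULL | 3 | NULL
NULL | NULL | NULL

(4, 4, Uma); (4, 4, Uma); (4, 4, Uma); (8, 8, Nora); (8, 8, Nora); (NULL, 1, NULL); (NULL, 3, NULL); (NULL, NULL, NULL)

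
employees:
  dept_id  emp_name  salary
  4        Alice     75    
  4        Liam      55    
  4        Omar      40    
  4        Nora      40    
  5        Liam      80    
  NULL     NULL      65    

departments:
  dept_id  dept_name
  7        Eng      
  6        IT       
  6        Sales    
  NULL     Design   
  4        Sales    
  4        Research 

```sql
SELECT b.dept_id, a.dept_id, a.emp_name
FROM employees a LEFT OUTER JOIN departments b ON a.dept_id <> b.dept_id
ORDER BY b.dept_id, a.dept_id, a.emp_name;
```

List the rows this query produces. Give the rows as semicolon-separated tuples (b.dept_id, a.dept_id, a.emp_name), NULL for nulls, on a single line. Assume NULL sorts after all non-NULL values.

LEFT JOIN keeps every row from `employees`; unmatched rows get NULL for `departments`'s columns.
Matching on a.dept_id <> b.dept_id. A NULL in a compared column never satisfies the condition.
Matched pairs: 17; unmatched a rows kept: 1.

(4, 5, Liam); (4, 5, Liam); (6, 4, Alice); (6, 4, Alice); (6, 4, Liam); (6, 4, Liam); (6, 4, Nora); (6, 4, Nora); (6, 4, Omar); (6, 4, Omar); (6, 5, Liam); (6, 5, Liam); (7, 4, Alice); (7, 4, Liam); (7, 4, Nora); (7, 4, Omar); (7, 5, Liam); (NULL, NULL, NULL)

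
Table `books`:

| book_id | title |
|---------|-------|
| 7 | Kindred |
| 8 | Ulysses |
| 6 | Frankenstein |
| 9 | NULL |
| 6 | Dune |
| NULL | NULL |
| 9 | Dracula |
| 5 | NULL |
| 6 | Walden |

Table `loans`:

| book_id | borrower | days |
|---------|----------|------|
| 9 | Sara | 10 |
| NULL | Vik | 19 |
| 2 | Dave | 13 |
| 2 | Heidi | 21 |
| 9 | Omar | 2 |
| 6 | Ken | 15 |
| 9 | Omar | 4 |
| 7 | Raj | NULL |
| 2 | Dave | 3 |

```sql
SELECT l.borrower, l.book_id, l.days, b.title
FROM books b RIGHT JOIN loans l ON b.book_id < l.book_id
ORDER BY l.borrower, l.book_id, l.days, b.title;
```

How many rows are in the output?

RIGHT JOIN keeps every row from `loans`; unmatched rows get NULL for `books`'s columns.
Matching on b.book_id < l.book_id. A NULL in a compared column never satisfies the condition.
- b row (book_id=7): matches 3 l row(s) → 3 output row(s).
- b row (book_id=8): matches 3 l row(s) → 3 output row(s).
- b row (book_id=6): matches 4 l row(s) → 4 output row(s).
- b row (book_id=9): no match.
- b row (book_id=6): matches 4 l row(s) → 4 output row(s).
- b row (book_id=NULL): no match.
- b row (book_id=9): no match.
- b row (book_id=5): matches 5 l row(s) → 5 output row(s).
- b row (book_id=6): matches 4 l row(s) → 4 output row(s).
- 4 row(s) from l found no b partner → padded with NULL.
Total: 23 matched + 4 padded = 27 rows.

27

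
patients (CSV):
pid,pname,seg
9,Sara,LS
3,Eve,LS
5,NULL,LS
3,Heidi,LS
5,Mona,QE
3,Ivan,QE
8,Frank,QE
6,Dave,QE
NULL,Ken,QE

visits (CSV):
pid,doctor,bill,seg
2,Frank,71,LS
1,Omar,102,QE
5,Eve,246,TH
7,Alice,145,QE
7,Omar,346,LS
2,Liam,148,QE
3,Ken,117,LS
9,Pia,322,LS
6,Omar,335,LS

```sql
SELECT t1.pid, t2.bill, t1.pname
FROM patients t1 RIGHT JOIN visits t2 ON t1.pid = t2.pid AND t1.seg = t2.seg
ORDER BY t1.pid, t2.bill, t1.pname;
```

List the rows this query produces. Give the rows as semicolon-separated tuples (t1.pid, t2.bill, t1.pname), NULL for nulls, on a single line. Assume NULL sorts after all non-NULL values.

RIGHT JOIN keeps every row from `visits`; unmatched rows get NULL for `patients`'s columns.
Matching on t1.pid = t2.pid AND t1.seg = t2.seg. A NULL in a compared column never satisfies the condition.
- t1 (pid=9, seg=LS) pairs with 1 row(s) of t2.
- t1 (pid=3, seg=LS) pairs with 1 row(s) of t2.
- t1 (pid=5, seg=LS) has no partner in t2.
- t1 (pid=3, seg=LS) pairs with 1 row(s) of t2.
- t1 (pid=5, seg=QE) has no partner in t2.
- t1 (pid=3, seg=QE) has no partner in t2.
- t1 (pid=8, seg=QE) has no partner in t2.
- t1 (pid=6, seg=QE) has no partner in t2.
- t1 (pid=NULL, seg=QE) has no partner in t2.
- plus 7 unmatched t2 row(s), each kept with NULL t1 columns.
After projecting and ordering:
t1.pid | t2.bill | t1.pname
3 | 117 | Eve
3 | 117 | Heidi
9 | 322 | Sara
NULL | 71 | NULL
NULL | 102 | NULL
NULL | 145 | NULL
NULL | 148 | NULL
NULL | 246 | NULL
NULL | 335 | NULL
NULL | 346 | NULL

(3, 117, Eve); (3, 117, Heidi); (9, 322, Sara); (NULL, 71, NULL); (NULL, 102, NULL); (NULL, 145, NULL); (NULL, 148, NULL); (NULL, 246, NULL); (NULL, 335, NULL); (NULL, 346, NULL)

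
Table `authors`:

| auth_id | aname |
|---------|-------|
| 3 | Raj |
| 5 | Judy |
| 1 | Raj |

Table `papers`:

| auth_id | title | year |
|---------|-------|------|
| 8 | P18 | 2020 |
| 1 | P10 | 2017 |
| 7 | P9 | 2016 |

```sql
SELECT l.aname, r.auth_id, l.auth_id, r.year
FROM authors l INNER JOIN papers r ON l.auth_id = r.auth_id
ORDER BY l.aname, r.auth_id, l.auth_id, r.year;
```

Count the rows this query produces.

INNER JOIN keeps only pairs where the ON condition holds.
Matching on l.auth_id = r.auth_id.
- l[0] auth_id=3 → no match; dropped.
- l[1] auth_id=5 → no match; dropped.
- l[2] auth_id=1 → 1 match(es) in r → 1 row(s).
Total: 1 rows.

1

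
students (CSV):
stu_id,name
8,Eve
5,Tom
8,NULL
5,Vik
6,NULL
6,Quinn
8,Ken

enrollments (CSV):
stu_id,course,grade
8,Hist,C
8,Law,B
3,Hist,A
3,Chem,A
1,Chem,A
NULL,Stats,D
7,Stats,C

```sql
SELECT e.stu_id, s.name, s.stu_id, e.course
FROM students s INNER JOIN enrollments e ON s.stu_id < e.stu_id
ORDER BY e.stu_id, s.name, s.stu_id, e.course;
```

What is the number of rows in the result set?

INNER JOIN keeps only pairs where the ON condition holds.
Matching on s.stu_id < e.stu_id. A NULL in a compared column never satisfies the condition.
Matched pairs: 12.
Total: 12 rows.

12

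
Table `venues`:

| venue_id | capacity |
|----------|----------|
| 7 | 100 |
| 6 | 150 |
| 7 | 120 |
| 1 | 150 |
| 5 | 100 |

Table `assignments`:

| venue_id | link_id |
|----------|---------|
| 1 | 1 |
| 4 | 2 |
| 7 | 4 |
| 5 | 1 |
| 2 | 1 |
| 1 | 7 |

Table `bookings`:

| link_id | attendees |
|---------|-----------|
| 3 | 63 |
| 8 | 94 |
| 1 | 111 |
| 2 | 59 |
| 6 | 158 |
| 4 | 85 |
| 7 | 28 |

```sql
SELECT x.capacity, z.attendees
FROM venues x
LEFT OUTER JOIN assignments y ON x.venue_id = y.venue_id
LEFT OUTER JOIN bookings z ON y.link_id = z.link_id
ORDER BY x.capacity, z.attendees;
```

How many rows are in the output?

Step 1 — x LEFT JOIN y on venue_id → 6 row(s).
Then LEFT JOIN `bookings z` on link_id: each of those 6 rows is kept; rows whose y.link_id has no match in z get NULL for z's columns.
Result: 6 row(s).

6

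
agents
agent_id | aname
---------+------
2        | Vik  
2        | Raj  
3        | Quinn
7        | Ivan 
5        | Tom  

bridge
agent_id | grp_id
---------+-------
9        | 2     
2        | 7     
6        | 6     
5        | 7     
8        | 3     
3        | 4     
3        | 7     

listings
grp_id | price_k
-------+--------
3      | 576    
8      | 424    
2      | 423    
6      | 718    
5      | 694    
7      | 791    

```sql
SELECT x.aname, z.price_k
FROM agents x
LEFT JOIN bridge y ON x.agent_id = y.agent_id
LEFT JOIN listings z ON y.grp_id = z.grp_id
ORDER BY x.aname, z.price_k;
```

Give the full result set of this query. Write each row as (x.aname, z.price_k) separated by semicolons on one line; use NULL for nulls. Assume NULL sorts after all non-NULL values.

Step 1 — x LEFT JOIN y on agent_id → 6 row(s).
Then LEFT JOIN `listings z` on grp_id: each of those 6 rows is kept; rows whose y.grp_id has no match in z get NULL for z's columns.

(Ivan, NULL); (Quinn, 791); (Quinn, NULL); (Raj, 791); (Tom, 791); (Vik, 791)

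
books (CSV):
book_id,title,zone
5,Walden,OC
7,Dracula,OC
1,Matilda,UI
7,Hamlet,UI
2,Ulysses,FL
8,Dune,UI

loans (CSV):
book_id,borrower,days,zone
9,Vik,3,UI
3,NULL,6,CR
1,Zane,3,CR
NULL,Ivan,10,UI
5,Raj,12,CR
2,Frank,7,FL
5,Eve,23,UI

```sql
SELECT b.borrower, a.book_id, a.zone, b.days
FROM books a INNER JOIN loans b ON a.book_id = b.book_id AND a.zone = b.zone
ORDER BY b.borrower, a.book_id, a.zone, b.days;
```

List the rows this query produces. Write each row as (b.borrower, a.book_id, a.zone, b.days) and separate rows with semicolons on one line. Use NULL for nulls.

INNER JOIN keeps only pairs where the ON condition holds.
Matching on a.book_id = b.book_id AND a.zone = b.zone. A NULL in a compared column never satisfies the condition.
- a[0] book_id=5, zone=OC → no match; dropped.
- a[1] book_id=7, zone=OC → no match; dropped.
- a[2] book_id=1, zone=UI → no match; dropped.
- a[3] book_id=7, zone=UI → no match; dropped.
- a[4] book_id=2, zone=FL → 1 match(es) in b → 1 row(s).
- a[5] book_id=8, zone=UI → no match; dropped.
After projecting and ordering:
b.borrower | a.book_id | a.zone | b.days
Frank | 2 | FL | 7

(Frank, 2, FL, 7)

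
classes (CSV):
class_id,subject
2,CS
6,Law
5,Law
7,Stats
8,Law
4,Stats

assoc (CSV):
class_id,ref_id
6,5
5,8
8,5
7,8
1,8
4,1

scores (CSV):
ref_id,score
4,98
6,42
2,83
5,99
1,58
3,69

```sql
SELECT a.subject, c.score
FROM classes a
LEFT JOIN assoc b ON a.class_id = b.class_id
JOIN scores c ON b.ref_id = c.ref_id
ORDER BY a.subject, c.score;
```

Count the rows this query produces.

Step 1 — a LEFT JOIN b on class_id → 6 row(s).
Then INNER JOIN `scores c` on ref_id: keep only rows whose b.ref_id appears in c.
Result: 3 row(s).

3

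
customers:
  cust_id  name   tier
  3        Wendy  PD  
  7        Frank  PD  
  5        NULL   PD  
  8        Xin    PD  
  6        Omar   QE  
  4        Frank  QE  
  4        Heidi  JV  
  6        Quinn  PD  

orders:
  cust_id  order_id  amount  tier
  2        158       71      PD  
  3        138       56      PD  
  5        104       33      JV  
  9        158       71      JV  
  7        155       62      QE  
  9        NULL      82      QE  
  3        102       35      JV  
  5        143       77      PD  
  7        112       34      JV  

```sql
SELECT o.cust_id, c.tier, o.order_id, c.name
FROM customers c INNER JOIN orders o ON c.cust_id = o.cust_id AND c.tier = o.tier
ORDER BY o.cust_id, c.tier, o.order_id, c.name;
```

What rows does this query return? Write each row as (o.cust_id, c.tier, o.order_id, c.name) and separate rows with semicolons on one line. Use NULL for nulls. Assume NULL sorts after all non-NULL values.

INNER JOIN keeps only pairs where the ON condition holds.
Matching on c.cust_id = o.cust_id AND c.tier = o.tier.
Matched pairs: 2.

(3, PD, 138, Wendy); (5, PD, 143, NULL)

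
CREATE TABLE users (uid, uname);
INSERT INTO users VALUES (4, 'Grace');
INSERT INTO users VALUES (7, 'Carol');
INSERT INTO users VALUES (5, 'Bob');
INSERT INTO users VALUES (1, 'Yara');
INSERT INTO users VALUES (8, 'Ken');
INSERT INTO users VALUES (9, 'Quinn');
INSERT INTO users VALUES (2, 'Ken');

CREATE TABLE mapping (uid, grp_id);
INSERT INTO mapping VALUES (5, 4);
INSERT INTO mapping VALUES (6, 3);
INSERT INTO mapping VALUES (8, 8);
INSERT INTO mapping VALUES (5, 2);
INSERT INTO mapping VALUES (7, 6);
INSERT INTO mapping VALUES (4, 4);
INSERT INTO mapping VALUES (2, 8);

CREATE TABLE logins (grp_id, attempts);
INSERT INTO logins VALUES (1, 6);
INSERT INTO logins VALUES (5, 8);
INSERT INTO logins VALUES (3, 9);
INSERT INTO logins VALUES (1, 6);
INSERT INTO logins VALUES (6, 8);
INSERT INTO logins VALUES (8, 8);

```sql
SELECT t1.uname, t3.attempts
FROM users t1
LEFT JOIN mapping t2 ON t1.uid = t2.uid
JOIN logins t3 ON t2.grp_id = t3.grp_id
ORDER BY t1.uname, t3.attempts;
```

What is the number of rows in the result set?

Evaluate left to right. First `users t1 LEFT JOIN mapping t2` on uid: 8 row(s).
Then INNER JOIN `logins t3` on grp_id: keep only rows whose t2.grp_id appears in t3.
Result: 3 row(s).

3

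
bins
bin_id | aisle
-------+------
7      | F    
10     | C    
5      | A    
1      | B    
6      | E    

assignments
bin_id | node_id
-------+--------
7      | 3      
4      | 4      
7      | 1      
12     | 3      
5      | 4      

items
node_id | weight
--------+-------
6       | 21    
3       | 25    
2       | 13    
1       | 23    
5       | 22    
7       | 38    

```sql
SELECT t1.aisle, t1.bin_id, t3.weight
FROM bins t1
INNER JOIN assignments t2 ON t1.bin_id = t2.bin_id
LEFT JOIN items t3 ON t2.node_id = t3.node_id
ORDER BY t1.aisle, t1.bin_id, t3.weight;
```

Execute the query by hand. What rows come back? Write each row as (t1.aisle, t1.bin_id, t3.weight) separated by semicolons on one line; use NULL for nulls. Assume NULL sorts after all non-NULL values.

Evaluate left to right. First `bins t1 INNER JOIN assignments t2` on bin_id: 3 row(s).
Then LEFT JOIN `items t3` on node_id: each of those 3 rows is kept; rows whose t2.node_id has no match in t3 get NULL for t3's columns.

(A, 5, NULL); (F, 7, 23); (F, 7, 25)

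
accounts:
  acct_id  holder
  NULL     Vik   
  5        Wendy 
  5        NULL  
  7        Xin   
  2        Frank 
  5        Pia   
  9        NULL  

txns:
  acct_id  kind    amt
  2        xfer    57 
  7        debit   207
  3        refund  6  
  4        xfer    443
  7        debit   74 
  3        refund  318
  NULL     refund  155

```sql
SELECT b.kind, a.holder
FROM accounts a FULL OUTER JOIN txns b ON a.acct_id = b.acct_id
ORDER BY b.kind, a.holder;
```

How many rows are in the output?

12

FULL OUTER JOIN keeps every row from both sides; unmatched rows get NULL for the other side's columns.
Matching on a.acct_id = b.acct_id. A NULL in a compared column never satisfies the condition.
Matched pairs: 3; unmatched a rows kept: 5; unmatched b rows kept: 4.
Total: 3 matched + 9 padded = 12 rows.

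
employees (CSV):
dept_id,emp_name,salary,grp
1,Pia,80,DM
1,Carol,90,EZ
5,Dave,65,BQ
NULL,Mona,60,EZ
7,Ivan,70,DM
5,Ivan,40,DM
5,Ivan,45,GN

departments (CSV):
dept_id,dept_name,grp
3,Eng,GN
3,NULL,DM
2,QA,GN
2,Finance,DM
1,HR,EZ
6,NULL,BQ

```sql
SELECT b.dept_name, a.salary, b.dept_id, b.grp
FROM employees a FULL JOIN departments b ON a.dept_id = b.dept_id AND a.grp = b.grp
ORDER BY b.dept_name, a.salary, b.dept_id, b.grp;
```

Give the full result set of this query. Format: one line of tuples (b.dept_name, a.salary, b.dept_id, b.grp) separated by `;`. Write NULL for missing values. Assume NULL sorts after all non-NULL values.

(Eng, NULL, 3, GN); (Finance, NULL, 2, DM); (HR, 90, 1, EZ); (QA, NULL, 2, GN); (NULL, 40, NULL, NULL); (NULL, 45, NULL, NULL); (NULL, 60, NULL, NULL); (NULL, 65, NULL, NULL); (NULL, 70, NULL, NULL); (NULL, 80, NULL, NULL); (NULL, NULL, 3, DM); (NULL, NULL, 6, BQ)

FULL OUTER JOIN keeps every row from both sides; unmatched rows get NULL for the other side's columns.
Matching on a.dept_id = b.dept_id AND a.grp = b.grp. A NULL in a compared column never satisfies the condition.
Matched pairs: 1; unmatched a rows kept: 6; unmatched b rows kept: 5.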